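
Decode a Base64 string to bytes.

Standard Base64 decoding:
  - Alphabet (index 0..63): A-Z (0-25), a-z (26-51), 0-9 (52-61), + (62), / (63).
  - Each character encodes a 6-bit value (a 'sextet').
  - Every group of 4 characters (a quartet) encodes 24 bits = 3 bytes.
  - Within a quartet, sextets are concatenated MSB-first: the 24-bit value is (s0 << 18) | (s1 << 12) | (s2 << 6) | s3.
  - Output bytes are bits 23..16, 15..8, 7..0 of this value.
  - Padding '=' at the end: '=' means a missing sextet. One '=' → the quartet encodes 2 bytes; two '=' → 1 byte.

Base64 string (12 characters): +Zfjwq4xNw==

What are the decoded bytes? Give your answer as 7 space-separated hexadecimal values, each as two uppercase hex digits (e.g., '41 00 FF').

After char 0 ('+'=62): chars_in_quartet=1 acc=0x3E bytes_emitted=0
After char 1 ('Z'=25): chars_in_quartet=2 acc=0xF99 bytes_emitted=0
After char 2 ('f'=31): chars_in_quartet=3 acc=0x3E65F bytes_emitted=0
After char 3 ('j'=35): chars_in_quartet=4 acc=0xF997E3 -> emit F9 97 E3, reset; bytes_emitted=3
After char 4 ('w'=48): chars_in_quartet=1 acc=0x30 bytes_emitted=3
After char 5 ('q'=42): chars_in_quartet=2 acc=0xC2A bytes_emitted=3
After char 6 ('4'=56): chars_in_quartet=3 acc=0x30AB8 bytes_emitted=3
After char 7 ('x'=49): chars_in_quartet=4 acc=0xC2AE31 -> emit C2 AE 31, reset; bytes_emitted=6
After char 8 ('N'=13): chars_in_quartet=1 acc=0xD bytes_emitted=6
After char 9 ('w'=48): chars_in_quartet=2 acc=0x370 bytes_emitted=6
Padding '==': partial quartet acc=0x370 -> emit 37; bytes_emitted=7

Answer: F9 97 E3 C2 AE 31 37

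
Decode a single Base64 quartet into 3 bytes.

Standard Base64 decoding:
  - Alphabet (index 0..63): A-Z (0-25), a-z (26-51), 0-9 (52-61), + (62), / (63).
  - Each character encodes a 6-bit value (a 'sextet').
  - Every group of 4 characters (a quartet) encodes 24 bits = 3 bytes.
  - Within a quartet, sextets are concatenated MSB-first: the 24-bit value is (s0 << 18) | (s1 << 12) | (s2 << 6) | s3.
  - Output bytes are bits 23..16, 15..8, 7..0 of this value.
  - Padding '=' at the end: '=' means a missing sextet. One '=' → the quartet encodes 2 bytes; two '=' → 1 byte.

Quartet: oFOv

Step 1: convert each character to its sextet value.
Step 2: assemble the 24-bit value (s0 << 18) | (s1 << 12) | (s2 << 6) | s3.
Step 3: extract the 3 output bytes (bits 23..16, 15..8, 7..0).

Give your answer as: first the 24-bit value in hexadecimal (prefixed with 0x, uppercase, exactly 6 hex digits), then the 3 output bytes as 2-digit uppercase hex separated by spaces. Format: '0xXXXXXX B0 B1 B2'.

Sextets: o=40, F=5, O=14, v=47
24-bit: (40<<18) | (5<<12) | (14<<6) | 47
      = 0xA00000 | 0x005000 | 0x000380 | 0x00002F
      = 0xA053AF
Bytes: (v>>16)&0xFF=A0, (v>>8)&0xFF=53, v&0xFF=AF

Answer: 0xA053AF A0 53 AF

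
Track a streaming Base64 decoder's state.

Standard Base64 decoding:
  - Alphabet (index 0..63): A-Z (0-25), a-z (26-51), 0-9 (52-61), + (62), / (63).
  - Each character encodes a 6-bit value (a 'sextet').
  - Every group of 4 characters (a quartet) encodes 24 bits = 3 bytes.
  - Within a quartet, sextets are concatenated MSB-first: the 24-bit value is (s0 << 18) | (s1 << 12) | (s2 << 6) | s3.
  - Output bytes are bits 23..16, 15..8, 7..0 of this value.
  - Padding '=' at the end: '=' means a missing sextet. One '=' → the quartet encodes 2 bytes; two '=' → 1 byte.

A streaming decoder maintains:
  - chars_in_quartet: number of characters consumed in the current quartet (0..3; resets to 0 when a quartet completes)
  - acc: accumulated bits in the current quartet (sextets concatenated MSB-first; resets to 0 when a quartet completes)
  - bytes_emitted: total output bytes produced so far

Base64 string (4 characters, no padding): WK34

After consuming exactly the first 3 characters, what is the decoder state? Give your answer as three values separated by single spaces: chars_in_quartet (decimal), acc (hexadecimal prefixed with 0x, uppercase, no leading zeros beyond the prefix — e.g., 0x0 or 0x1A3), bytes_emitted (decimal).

After char 0 ('W'=22): chars_in_quartet=1 acc=0x16 bytes_emitted=0
After char 1 ('K'=10): chars_in_quartet=2 acc=0x58A bytes_emitted=0
After char 2 ('3'=55): chars_in_quartet=3 acc=0x162B7 bytes_emitted=0

Answer: 3 0x162B7 0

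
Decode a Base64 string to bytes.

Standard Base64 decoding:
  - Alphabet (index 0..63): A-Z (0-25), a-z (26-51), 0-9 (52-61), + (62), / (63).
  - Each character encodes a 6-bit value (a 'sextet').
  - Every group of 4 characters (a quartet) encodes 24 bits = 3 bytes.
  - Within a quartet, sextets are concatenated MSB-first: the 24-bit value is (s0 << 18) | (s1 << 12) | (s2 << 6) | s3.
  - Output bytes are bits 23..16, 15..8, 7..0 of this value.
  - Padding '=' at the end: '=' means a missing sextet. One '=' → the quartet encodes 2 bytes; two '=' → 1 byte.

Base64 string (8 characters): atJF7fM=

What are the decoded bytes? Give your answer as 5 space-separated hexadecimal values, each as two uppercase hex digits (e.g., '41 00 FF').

Answer: 6A D2 45 ED F3

Derivation:
After char 0 ('a'=26): chars_in_quartet=1 acc=0x1A bytes_emitted=0
After char 1 ('t'=45): chars_in_quartet=2 acc=0x6AD bytes_emitted=0
After char 2 ('J'=9): chars_in_quartet=3 acc=0x1AB49 bytes_emitted=0
After char 3 ('F'=5): chars_in_quartet=4 acc=0x6AD245 -> emit 6A D2 45, reset; bytes_emitted=3
After char 4 ('7'=59): chars_in_quartet=1 acc=0x3B bytes_emitted=3
After char 5 ('f'=31): chars_in_quartet=2 acc=0xEDF bytes_emitted=3
After char 6 ('M'=12): chars_in_quartet=3 acc=0x3B7CC bytes_emitted=3
Padding '=': partial quartet acc=0x3B7CC -> emit ED F3; bytes_emitted=5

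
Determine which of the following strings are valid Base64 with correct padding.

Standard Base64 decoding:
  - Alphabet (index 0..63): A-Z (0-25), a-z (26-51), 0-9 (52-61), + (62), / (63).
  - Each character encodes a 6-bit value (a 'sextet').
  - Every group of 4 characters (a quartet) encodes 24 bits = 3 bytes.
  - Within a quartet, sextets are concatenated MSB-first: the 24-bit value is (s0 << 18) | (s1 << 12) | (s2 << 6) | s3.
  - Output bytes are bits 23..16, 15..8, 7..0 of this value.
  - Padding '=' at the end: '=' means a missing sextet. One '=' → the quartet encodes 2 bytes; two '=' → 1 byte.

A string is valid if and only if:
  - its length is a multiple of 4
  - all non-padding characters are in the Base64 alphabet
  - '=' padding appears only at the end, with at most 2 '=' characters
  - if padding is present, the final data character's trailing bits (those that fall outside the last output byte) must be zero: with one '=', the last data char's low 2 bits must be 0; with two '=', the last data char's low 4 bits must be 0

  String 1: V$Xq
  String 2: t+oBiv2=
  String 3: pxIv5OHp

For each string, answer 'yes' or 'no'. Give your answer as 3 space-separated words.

String 1: 'V$Xq' → invalid (bad char(s): ['$'])
String 2: 't+oBiv2=' → invalid (bad trailing bits)
String 3: 'pxIv5OHp' → valid

Answer: no no yes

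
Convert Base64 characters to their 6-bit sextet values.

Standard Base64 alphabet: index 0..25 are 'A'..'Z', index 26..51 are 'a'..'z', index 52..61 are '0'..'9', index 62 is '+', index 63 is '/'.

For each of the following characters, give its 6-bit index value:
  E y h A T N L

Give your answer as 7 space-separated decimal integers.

'E': A..Z range, ord('E') − ord('A') = 4
'y': a..z range, 26 + ord('y') − ord('a') = 50
'h': a..z range, 26 + ord('h') − ord('a') = 33
'A': A..Z range, ord('A') − ord('A') = 0
'T': A..Z range, ord('T') − ord('A') = 19
'N': A..Z range, ord('N') − ord('A') = 13
'L': A..Z range, ord('L') − ord('A') = 11

Answer: 4 50 33 0 19 13 11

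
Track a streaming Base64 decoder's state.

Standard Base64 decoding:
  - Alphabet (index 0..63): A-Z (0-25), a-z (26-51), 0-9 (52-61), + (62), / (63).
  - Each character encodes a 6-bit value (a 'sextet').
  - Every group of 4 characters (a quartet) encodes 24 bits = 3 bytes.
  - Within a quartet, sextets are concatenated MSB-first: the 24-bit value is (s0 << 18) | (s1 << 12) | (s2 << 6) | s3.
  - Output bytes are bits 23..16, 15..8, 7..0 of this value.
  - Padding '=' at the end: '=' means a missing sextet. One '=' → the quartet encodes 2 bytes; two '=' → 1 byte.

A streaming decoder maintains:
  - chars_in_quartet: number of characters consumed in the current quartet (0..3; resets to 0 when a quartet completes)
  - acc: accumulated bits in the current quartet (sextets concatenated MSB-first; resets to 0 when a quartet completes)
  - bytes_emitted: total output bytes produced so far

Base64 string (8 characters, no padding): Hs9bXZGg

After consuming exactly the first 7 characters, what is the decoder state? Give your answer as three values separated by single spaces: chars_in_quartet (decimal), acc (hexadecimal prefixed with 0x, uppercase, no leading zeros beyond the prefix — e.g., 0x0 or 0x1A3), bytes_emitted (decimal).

Answer: 3 0x17646 3

Derivation:
After char 0 ('H'=7): chars_in_quartet=1 acc=0x7 bytes_emitted=0
After char 1 ('s'=44): chars_in_quartet=2 acc=0x1EC bytes_emitted=0
After char 2 ('9'=61): chars_in_quartet=3 acc=0x7B3D bytes_emitted=0
After char 3 ('b'=27): chars_in_quartet=4 acc=0x1ECF5B -> emit 1E CF 5B, reset; bytes_emitted=3
After char 4 ('X'=23): chars_in_quartet=1 acc=0x17 bytes_emitted=3
After char 5 ('Z'=25): chars_in_quartet=2 acc=0x5D9 bytes_emitted=3
After char 6 ('G'=6): chars_in_quartet=3 acc=0x17646 bytes_emitted=3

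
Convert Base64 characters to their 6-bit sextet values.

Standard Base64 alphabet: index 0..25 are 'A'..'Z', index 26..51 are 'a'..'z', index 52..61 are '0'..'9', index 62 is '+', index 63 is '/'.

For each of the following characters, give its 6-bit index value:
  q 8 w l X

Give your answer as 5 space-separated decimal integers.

Answer: 42 60 48 37 23

Derivation:
'q': a..z range, 26 + ord('q') − ord('a') = 42
'8': 0..9 range, 52 + ord('8') − ord('0') = 60
'w': a..z range, 26 + ord('w') − ord('a') = 48
'l': a..z range, 26 + ord('l') − ord('a') = 37
'X': A..Z range, ord('X') − ord('A') = 23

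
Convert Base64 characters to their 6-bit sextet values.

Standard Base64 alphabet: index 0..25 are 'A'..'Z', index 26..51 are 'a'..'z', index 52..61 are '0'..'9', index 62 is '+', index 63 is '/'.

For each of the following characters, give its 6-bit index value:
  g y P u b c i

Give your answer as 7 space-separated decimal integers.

Answer: 32 50 15 46 27 28 34

Derivation:
'g': a..z range, 26 + ord('g') − ord('a') = 32
'y': a..z range, 26 + ord('y') − ord('a') = 50
'P': A..Z range, ord('P') − ord('A') = 15
'u': a..z range, 26 + ord('u') − ord('a') = 46
'b': a..z range, 26 + ord('b') − ord('a') = 27
'c': a..z range, 26 + ord('c') − ord('a') = 28
'i': a..z range, 26 + ord('i') − ord('a') = 34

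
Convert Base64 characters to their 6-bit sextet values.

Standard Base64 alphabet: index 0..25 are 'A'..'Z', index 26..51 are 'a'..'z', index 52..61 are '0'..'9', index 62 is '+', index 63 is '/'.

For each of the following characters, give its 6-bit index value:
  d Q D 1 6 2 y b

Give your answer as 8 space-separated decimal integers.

'd': a..z range, 26 + ord('d') − ord('a') = 29
'Q': A..Z range, ord('Q') − ord('A') = 16
'D': A..Z range, ord('D') − ord('A') = 3
'1': 0..9 range, 52 + ord('1') − ord('0') = 53
'6': 0..9 range, 52 + ord('6') − ord('0') = 58
'2': 0..9 range, 52 + ord('2') − ord('0') = 54
'y': a..z range, 26 + ord('y') − ord('a') = 50
'b': a..z range, 26 + ord('b') − ord('a') = 27

Answer: 29 16 3 53 58 54 50 27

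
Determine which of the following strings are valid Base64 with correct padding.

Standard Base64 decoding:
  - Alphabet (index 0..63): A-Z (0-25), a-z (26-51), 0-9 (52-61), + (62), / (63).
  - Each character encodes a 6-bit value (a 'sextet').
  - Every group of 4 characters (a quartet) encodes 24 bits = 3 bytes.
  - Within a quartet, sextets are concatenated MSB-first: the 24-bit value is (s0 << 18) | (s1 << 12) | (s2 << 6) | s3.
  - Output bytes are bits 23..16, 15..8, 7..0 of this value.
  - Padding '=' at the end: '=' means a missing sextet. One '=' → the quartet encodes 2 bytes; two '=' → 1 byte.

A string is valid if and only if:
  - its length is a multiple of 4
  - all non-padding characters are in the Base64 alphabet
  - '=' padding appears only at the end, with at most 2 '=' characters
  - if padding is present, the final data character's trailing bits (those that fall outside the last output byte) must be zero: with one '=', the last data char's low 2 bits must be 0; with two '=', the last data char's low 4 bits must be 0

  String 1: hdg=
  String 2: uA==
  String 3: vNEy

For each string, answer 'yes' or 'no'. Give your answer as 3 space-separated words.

Answer: yes yes yes

Derivation:
String 1: 'hdg=' → valid
String 2: 'uA==' → valid
String 3: 'vNEy' → valid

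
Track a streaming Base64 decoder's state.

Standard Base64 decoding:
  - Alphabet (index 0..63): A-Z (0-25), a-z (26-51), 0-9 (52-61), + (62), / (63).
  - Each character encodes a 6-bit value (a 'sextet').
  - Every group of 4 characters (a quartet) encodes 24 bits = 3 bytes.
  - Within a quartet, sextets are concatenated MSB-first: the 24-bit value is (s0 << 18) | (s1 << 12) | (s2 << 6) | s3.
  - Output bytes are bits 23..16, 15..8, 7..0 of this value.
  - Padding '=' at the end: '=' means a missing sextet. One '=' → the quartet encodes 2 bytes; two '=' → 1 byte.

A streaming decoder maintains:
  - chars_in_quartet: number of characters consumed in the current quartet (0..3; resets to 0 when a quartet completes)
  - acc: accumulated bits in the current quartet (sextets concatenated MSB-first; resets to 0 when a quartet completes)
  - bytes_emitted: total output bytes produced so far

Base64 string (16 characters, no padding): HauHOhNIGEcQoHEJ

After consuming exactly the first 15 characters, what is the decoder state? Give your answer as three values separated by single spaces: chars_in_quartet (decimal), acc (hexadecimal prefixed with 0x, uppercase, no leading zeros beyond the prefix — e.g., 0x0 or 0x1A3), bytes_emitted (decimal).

After char 0 ('H'=7): chars_in_quartet=1 acc=0x7 bytes_emitted=0
After char 1 ('a'=26): chars_in_quartet=2 acc=0x1DA bytes_emitted=0
After char 2 ('u'=46): chars_in_quartet=3 acc=0x76AE bytes_emitted=0
After char 3 ('H'=7): chars_in_quartet=4 acc=0x1DAB87 -> emit 1D AB 87, reset; bytes_emitted=3
After char 4 ('O'=14): chars_in_quartet=1 acc=0xE bytes_emitted=3
After char 5 ('h'=33): chars_in_quartet=2 acc=0x3A1 bytes_emitted=3
After char 6 ('N'=13): chars_in_quartet=3 acc=0xE84D bytes_emitted=3
After char 7 ('I'=8): chars_in_quartet=4 acc=0x3A1348 -> emit 3A 13 48, reset; bytes_emitted=6
After char 8 ('G'=6): chars_in_quartet=1 acc=0x6 bytes_emitted=6
After char 9 ('E'=4): chars_in_quartet=2 acc=0x184 bytes_emitted=6
After char 10 ('c'=28): chars_in_quartet=3 acc=0x611C bytes_emitted=6
After char 11 ('Q'=16): chars_in_quartet=4 acc=0x184710 -> emit 18 47 10, reset; bytes_emitted=9
After char 12 ('o'=40): chars_in_quartet=1 acc=0x28 bytes_emitted=9
After char 13 ('H'=7): chars_in_quartet=2 acc=0xA07 bytes_emitted=9
After char 14 ('E'=4): chars_in_quartet=3 acc=0x281C4 bytes_emitted=9

Answer: 3 0x281C4 9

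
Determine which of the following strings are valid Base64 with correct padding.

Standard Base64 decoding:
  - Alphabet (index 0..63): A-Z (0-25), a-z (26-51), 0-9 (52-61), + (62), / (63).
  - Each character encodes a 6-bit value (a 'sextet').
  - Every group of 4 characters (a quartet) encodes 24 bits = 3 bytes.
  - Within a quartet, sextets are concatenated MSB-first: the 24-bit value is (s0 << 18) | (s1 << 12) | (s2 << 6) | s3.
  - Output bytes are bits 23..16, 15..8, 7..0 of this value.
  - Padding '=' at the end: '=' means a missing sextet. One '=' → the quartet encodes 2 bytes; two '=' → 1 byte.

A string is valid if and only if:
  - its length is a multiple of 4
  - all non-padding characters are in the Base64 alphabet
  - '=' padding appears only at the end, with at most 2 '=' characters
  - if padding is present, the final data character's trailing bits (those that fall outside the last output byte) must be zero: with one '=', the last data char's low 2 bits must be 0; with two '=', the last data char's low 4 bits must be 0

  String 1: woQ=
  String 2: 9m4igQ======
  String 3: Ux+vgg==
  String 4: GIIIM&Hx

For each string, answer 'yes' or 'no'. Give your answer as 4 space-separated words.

String 1: 'woQ=' → valid
String 2: '9m4igQ======' → invalid (6 pad chars (max 2))
String 3: 'Ux+vgg==' → valid
String 4: 'GIIIM&Hx' → invalid (bad char(s): ['&'])

Answer: yes no yes no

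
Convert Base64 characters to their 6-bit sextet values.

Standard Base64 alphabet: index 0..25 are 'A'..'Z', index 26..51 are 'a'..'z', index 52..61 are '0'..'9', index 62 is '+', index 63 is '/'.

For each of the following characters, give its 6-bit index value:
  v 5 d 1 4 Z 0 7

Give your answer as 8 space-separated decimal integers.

'v': a..z range, 26 + ord('v') − ord('a') = 47
'5': 0..9 range, 52 + ord('5') − ord('0') = 57
'd': a..z range, 26 + ord('d') − ord('a') = 29
'1': 0..9 range, 52 + ord('1') − ord('0') = 53
'4': 0..9 range, 52 + ord('4') − ord('0') = 56
'Z': A..Z range, ord('Z') − ord('A') = 25
'0': 0..9 range, 52 + ord('0') − ord('0') = 52
'7': 0..9 range, 52 + ord('7') − ord('0') = 59

Answer: 47 57 29 53 56 25 52 59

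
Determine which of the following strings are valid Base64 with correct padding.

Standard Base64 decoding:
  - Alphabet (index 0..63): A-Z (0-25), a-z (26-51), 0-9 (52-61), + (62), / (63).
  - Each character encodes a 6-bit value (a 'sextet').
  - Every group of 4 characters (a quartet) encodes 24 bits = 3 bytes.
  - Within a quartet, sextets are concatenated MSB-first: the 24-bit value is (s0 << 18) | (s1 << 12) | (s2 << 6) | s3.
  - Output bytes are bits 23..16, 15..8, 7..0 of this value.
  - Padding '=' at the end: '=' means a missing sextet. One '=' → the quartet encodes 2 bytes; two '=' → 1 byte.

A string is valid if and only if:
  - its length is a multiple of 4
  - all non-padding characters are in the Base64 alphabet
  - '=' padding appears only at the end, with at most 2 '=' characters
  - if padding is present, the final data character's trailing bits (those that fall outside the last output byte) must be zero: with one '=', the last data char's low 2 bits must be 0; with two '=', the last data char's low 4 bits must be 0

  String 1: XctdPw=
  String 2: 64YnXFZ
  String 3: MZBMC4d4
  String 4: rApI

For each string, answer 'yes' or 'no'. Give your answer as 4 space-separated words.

String 1: 'XctdPw=' → invalid (len=7 not mult of 4)
String 2: '64YnXFZ' → invalid (len=7 not mult of 4)
String 3: 'MZBMC4d4' → valid
String 4: 'rApI' → valid

Answer: no no yes yes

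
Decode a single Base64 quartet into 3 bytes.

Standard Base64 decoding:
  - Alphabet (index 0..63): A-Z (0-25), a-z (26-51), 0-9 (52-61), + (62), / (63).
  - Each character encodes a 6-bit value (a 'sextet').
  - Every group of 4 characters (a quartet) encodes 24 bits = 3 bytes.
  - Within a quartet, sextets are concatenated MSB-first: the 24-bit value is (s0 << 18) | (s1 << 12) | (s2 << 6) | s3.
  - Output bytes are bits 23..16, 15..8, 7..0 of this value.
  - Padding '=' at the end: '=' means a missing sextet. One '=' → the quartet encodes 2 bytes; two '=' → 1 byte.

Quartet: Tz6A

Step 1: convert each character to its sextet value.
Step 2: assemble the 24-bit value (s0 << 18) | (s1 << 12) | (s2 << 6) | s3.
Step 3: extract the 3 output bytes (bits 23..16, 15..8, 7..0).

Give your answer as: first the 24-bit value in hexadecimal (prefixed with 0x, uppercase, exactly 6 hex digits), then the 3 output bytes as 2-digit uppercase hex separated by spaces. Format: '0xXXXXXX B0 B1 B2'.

Answer: 0x4F3E80 4F 3E 80

Derivation:
Sextets: T=19, z=51, 6=58, A=0
24-bit: (19<<18) | (51<<12) | (58<<6) | 0
      = 0x4C0000 | 0x033000 | 0x000E80 | 0x000000
      = 0x4F3E80
Bytes: (v>>16)&0xFF=4F, (v>>8)&0xFF=3E, v&0xFF=80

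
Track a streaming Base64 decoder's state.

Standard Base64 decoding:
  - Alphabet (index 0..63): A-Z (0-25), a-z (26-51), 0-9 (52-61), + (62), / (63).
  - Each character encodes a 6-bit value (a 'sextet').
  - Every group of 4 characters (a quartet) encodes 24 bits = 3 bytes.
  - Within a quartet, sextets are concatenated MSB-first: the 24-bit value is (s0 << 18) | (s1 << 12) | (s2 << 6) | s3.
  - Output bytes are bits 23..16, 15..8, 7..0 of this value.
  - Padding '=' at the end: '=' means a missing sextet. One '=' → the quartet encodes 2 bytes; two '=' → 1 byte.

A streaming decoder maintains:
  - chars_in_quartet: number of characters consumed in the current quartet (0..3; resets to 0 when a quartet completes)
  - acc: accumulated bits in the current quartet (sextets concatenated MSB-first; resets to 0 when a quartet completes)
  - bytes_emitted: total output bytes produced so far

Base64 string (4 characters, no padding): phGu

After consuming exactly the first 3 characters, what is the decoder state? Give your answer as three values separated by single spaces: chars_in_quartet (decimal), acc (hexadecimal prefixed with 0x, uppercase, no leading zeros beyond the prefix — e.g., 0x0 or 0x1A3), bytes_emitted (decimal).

After char 0 ('p'=41): chars_in_quartet=1 acc=0x29 bytes_emitted=0
After char 1 ('h'=33): chars_in_quartet=2 acc=0xA61 bytes_emitted=0
After char 2 ('G'=6): chars_in_quartet=3 acc=0x29846 bytes_emitted=0

Answer: 3 0x29846 0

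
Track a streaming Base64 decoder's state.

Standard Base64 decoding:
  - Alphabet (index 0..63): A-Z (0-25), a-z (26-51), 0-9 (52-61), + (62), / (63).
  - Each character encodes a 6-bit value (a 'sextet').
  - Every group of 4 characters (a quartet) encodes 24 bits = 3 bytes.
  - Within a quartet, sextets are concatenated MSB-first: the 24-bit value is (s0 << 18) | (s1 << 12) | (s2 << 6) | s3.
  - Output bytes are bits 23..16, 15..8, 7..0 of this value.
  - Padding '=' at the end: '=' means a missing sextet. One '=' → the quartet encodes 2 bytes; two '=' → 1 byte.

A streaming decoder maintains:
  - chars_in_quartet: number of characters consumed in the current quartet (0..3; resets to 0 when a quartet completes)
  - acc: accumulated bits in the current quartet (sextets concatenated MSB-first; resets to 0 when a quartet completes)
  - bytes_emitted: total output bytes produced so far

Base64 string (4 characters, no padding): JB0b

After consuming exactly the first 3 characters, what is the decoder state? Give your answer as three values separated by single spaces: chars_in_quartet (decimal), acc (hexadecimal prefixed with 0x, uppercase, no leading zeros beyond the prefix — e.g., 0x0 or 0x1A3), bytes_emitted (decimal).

After char 0 ('J'=9): chars_in_quartet=1 acc=0x9 bytes_emitted=0
After char 1 ('B'=1): chars_in_quartet=2 acc=0x241 bytes_emitted=0
After char 2 ('0'=52): chars_in_quartet=3 acc=0x9074 bytes_emitted=0

Answer: 3 0x9074 0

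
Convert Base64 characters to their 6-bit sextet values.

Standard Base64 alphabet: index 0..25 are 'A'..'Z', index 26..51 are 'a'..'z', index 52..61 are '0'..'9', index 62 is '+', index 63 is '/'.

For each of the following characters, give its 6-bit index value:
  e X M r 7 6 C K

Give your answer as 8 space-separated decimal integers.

'e': a..z range, 26 + ord('e') − ord('a') = 30
'X': A..Z range, ord('X') − ord('A') = 23
'M': A..Z range, ord('M') − ord('A') = 12
'r': a..z range, 26 + ord('r') − ord('a') = 43
'7': 0..9 range, 52 + ord('7') − ord('0') = 59
'6': 0..9 range, 52 + ord('6') − ord('0') = 58
'C': A..Z range, ord('C') − ord('A') = 2
'K': A..Z range, ord('K') − ord('A') = 10

Answer: 30 23 12 43 59 58 2 10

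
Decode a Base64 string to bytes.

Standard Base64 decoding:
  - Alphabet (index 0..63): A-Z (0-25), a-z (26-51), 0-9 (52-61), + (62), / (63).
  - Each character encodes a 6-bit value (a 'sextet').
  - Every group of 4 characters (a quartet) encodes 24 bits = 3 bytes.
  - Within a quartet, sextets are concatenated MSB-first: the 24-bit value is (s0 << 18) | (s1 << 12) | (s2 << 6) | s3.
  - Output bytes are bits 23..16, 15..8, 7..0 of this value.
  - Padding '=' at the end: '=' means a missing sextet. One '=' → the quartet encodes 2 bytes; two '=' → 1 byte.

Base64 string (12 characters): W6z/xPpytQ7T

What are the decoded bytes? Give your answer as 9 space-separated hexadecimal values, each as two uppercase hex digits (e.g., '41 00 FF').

After char 0 ('W'=22): chars_in_quartet=1 acc=0x16 bytes_emitted=0
After char 1 ('6'=58): chars_in_quartet=2 acc=0x5BA bytes_emitted=0
After char 2 ('z'=51): chars_in_quartet=3 acc=0x16EB3 bytes_emitted=0
After char 3 ('/'=63): chars_in_quartet=4 acc=0x5BACFF -> emit 5B AC FF, reset; bytes_emitted=3
After char 4 ('x'=49): chars_in_quartet=1 acc=0x31 bytes_emitted=3
After char 5 ('P'=15): chars_in_quartet=2 acc=0xC4F bytes_emitted=3
After char 6 ('p'=41): chars_in_quartet=3 acc=0x313E9 bytes_emitted=3
After char 7 ('y'=50): chars_in_quartet=4 acc=0xC4FA72 -> emit C4 FA 72, reset; bytes_emitted=6
After char 8 ('t'=45): chars_in_quartet=1 acc=0x2D bytes_emitted=6
After char 9 ('Q'=16): chars_in_quartet=2 acc=0xB50 bytes_emitted=6
After char 10 ('7'=59): chars_in_quartet=3 acc=0x2D43B bytes_emitted=6
After char 11 ('T'=19): chars_in_quartet=4 acc=0xB50ED3 -> emit B5 0E D3, reset; bytes_emitted=9

Answer: 5B AC FF C4 FA 72 B5 0E D3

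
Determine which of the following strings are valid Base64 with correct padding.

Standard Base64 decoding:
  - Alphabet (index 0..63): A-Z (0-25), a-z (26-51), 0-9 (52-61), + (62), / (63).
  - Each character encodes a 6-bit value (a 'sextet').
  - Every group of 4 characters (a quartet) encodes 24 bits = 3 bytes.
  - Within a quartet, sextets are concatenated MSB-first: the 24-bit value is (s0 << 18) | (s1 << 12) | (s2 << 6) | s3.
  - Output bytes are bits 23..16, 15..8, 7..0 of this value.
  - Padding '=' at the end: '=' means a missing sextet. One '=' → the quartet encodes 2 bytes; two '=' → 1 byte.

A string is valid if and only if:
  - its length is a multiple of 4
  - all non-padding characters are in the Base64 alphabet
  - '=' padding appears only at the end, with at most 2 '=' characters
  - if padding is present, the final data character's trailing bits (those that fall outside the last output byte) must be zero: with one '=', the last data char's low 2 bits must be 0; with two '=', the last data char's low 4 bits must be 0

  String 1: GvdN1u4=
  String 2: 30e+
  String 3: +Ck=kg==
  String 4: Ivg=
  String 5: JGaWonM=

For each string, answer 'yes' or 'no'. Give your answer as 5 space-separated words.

Answer: yes yes no yes yes

Derivation:
String 1: 'GvdN1u4=' → valid
String 2: '30e+' → valid
String 3: '+Ck=kg==' → invalid (bad char(s): ['=']; '=' in middle)
String 4: 'Ivg=' → valid
String 5: 'JGaWonM=' → valid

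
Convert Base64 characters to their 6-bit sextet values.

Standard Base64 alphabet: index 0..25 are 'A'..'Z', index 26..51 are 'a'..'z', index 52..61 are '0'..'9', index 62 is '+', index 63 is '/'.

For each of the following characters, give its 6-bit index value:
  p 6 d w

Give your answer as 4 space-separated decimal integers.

'p': a..z range, 26 + ord('p') − ord('a') = 41
'6': 0..9 range, 52 + ord('6') − ord('0') = 58
'd': a..z range, 26 + ord('d') − ord('a') = 29
'w': a..z range, 26 + ord('w') − ord('a') = 48

Answer: 41 58 29 48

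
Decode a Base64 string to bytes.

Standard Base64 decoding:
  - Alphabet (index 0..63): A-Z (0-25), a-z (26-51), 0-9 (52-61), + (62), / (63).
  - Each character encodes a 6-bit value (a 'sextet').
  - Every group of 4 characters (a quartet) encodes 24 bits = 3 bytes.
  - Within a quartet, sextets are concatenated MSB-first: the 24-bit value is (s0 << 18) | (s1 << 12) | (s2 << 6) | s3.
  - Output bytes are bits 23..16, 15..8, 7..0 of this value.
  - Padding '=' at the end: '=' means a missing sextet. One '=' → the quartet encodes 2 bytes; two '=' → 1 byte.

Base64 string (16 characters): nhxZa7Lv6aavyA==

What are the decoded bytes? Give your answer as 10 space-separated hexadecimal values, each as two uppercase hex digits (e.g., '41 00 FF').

Answer: 9E 1C 59 6B B2 EF E9 A6 AF C8

Derivation:
After char 0 ('n'=39): chars_in_quartet=1 acc=0x27 bytes_emitted=0
After char 1 ('h'=33): chars_in_quartet=2 acc=0x9E1 bytes_emitted=0
After char 2 ('x'=49): chars_in_quartet=3 acc=0x27871 bytes_emitted=0
After char 3 ('Z'=25): chars_in_quartet=4 acc=0x9E1C59 -> emit 9E 1C 59, reset; bytes_emitted=3
After char 4 ('a'=26): chars_in_quartet=1 acc=0x1A bytes_emitted=3
After char 5 ('7'=59): chars_in_quartet=2 acc=0x6BB bytes_emitted=3
After char 6 ('L'=11): chars_in_quartet=3 acc=0x1AECB bytes_emitted=3
After char 7 ('v'=47): chars_in_quartet=4 acc=0x6BB2EF -> emit 6B B2 EF, reset; bytes_emitted=6
After char 8 ('6'=58): chars_in_quartet=1 acc=0x3A bytes_emitted=6
After char 9 ('a'=26): chars_in_quartet=2 acc=0xE9A bytes_emitted=6
After char 10 ('a'=26): chars_in_quartet=3 acc=0x3A69A bytes_emitted=6
After char 11 ('v'=47): chars_in_quartet=4 acc=0xE9A6AF -> emit E9 A6 AF, reset; bytes_emitted=9
After char 12 ('y'=50): chars_in_quartet=1 acc=0x32 bytes_emitted=9
After char 13 ('A'=0): chars_in_quartet=2 acc=0xC80 bytes_emitted=9
Padding '==': partial quartet acc=0xC80 -> emit C8; bytes_emitted=10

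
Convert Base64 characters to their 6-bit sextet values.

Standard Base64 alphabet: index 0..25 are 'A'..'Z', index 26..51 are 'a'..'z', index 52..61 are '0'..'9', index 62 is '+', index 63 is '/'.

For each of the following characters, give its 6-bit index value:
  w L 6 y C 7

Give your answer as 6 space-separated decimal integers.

'w': a..z range, 26 + ord('w') − ord('a') = 48
'L': A..Z range, ord('L') − ord('A') = 11
'6': 0..9 range, 52 + ord('6') − ord('0') = 58
'y': a..z range, 26 + ord('y') − ord('a') = 50
'C': A..Z range, ord('C') − ord('A') = 2
'7': 0..9 range, 52 + ord('7') − ord('0') = 59

Answer: 48 11 58 50 2 59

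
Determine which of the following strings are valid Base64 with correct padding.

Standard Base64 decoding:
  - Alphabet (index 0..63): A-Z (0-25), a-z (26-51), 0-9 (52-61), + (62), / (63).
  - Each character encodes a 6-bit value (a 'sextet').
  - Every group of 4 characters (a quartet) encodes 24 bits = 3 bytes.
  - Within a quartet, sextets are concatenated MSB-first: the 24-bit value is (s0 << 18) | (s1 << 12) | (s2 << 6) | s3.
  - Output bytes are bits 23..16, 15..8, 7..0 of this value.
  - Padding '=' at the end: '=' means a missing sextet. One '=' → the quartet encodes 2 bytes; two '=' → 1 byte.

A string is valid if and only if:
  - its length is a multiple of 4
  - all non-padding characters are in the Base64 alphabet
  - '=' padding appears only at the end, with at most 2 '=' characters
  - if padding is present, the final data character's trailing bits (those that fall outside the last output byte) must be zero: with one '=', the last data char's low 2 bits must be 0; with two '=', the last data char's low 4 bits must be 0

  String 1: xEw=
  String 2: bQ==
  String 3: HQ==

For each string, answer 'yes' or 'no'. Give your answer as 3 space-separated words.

Answer: yes yes yes

Derivation:
String 1: 'xEw=' → valid
String 2: 'bQ==' → valid
String 3: 'HQ==' → valid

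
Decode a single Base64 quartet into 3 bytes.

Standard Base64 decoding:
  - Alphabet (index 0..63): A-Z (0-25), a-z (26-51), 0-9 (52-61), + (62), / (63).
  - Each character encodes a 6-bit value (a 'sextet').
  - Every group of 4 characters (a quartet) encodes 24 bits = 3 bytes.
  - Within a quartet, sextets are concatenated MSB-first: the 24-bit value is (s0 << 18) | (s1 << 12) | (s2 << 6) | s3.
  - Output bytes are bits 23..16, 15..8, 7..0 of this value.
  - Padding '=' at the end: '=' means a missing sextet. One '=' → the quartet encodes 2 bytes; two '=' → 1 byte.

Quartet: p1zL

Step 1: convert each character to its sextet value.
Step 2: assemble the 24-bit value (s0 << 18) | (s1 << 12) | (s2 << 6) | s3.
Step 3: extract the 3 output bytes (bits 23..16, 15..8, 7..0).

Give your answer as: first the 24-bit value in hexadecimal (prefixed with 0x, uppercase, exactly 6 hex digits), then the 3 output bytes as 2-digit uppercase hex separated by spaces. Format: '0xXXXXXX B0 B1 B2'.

Sextets: p=41, 1=53, z=51, L=11
24-bit: (41<<18) | (53<<12) | (51<<6) | 11
      = 0xA40000 | 0x035000 | 0x000CC0 | 0x00000B
      = 0xA75CCB
Bytes: (v>>16)&0xFF=A7, (v>>8)&0xFF=5C, v&0xFF=CB

Answer: 0xA75CCB A7 5C CB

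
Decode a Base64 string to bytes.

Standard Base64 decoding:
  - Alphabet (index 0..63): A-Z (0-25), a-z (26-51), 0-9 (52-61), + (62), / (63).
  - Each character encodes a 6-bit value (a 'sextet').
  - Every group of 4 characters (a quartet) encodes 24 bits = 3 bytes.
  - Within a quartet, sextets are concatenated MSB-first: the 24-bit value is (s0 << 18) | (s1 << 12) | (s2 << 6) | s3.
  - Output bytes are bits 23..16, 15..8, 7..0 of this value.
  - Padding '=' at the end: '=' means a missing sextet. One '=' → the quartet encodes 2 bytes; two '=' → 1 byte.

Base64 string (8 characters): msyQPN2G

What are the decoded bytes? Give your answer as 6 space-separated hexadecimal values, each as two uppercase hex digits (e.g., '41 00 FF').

After char 0 ('m'=38): chars_in_quartet=1 acc=0x26 bytes_emitted=0
After char 1 ('s'=44): chars_in_quartet=2 acc=0x9AC bytes_emitted=0
After char 2 ('y'=50): chars_in_quartet=3 acc=0x26B32 bytes_emitted=0
After char 3 ('Q'=16): chars_in_quartet=4 acc=0x9ACC90 -> emit 9A CC 90, reset; bytes_emitted=3
After char 4 ('P'=15): chars_in_quartet=1 acc=0xF bytes_emitted=3
After char 5 ('N'=13): chars_in_quartet=2 acc=0x3CD bytes_emitted=3
After char 6 ('2'=54): chars_in_quartet=3 acc=0xF376 bytes_emitted=3
After char 7 ('G'=6): chars_in_quartet=4 acc=0x3CDD86 -> emit 3C DD 86, reset; bytes_emitted=6

Answer: 9A CC 90 3C DD 86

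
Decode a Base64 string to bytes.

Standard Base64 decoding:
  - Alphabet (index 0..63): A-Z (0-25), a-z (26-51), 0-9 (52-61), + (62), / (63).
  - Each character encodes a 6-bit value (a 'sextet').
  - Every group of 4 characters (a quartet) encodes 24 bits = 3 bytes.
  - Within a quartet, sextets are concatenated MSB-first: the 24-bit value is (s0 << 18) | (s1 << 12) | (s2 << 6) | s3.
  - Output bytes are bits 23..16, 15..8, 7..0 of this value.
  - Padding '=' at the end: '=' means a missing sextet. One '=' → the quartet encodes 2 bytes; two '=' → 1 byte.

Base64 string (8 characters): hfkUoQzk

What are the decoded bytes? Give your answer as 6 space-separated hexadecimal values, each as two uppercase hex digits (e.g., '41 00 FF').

After char 0 ('h'=33): chars_in_quartet=1 acc=0x21 bytes_emitted=0
After char 1 ('f'=31): chars_in_quartet=2 acc=0x85F bytes_emitted=0
After char 2 ('k'=36): chars_in_quartet=3 acc=0x217E4 bytes_emitted=0
After char 3 ('U'=20): chars_in_quartet=4 acc=0x85F914 -> emit 85 F9 14, reset; bytes_emitted=3
After char 4 ('o'=40): chars_in_quartet=1 acc=0x28 bytes_emitted=3
After char 5 ('Q'=16): chars_in_quartet=2 acc=0xA10 bytes_emitted=3
After char 6 ('z'=51): chars_in_quartet=3 acc=0x28433 bytes_emitted=3
After char 7 ('k'=36): chars_in_quartet=4 acc=0xA10CE4 -> emit A1 0C E4, reset; bytes_emitted=6

Answer: 85 F9 14 A1 0C E4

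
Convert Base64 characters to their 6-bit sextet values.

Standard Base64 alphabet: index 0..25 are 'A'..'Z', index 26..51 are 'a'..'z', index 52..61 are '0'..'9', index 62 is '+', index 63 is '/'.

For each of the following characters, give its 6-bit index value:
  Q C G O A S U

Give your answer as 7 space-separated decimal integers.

Answer: 16 2 6 14 0 18 20

Derivation:
'Q': A..Z range, ord('Q') − ord('A') = 16
'C': A..Z range, ord('C') − ord('A') = 2
'G': A..Z range, ord('G') − ord('A') = 6
'O': A..Z range, ord('O') − ord('A') = 14
'A': A..Z range, ord('A') − ord('A') = 0
'S': A..Z range, ord('S') − ord('A') = 18
'U': A..Z range, ord('U') − ord('A') = 20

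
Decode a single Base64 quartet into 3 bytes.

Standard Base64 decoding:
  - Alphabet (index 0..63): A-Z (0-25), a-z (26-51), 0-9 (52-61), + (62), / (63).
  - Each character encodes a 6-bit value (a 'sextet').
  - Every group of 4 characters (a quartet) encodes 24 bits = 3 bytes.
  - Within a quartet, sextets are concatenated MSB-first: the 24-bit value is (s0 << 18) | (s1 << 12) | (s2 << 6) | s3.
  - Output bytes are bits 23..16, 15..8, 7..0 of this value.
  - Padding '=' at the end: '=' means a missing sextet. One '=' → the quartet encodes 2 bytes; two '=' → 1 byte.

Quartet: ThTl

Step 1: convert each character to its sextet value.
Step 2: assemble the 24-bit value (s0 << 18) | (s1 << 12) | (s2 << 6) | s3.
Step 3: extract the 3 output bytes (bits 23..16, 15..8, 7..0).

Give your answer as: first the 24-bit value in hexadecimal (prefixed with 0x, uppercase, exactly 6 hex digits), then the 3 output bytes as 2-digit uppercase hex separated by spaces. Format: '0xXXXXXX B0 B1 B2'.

Sextets: T=19, h=33, T=19, l=37
24-bit: (19<<18) | (33<<12) | (19<<6) | 37
      = 0x4C0000 | 0x021000 | 0x0004C0 | 0x000025
      = 0x4E14E5
Bytes: (v>>16)&0xFF=4E, (v>>8)&0xFF=14, v&0xFF=E5

Answer: 0x4E14E5 4E 14 E5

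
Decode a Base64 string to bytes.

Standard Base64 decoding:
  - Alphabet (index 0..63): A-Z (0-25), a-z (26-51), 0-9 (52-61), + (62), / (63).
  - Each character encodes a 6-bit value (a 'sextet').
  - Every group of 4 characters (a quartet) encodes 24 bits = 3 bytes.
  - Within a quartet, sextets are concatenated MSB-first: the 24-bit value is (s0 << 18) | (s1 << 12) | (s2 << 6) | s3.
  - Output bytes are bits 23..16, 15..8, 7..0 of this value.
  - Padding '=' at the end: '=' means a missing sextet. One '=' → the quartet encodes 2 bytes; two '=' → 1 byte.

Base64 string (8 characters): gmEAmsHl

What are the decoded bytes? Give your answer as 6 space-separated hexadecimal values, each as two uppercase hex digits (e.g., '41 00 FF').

Answer: 82 61 00 9A C1 E5

Derivation:
After char 0 ('g'=32): chars_in_quartet=1 acc=0x20 bytes_emitted=0
After char 1 ('m'=38): chars_in_quartet=2 acc=0x826 bytes_emitted=0
After char 2 ('E'=4): chars_in_quartet=3 acc=0x20984 bytes_emitted=0
After char 3 ('A'=0): chars_in_quartet=4 acc=0x826100 -> emit 82 61 00, reset; bytes_emitted=3
After char 4 ('m'=38): chars_in_quartet=1 acc=0x26 bytes_emitted=3
After char 5 ('s'=44): chars_in_quartet=2 acc=0x9AC bytes_emitted=3
After char 6 ('H'=7): chars_in_quartet=3 acc=0x26B07 bytes_emitted=3
After char 7 ('l'=37): chars_in_quartet=4 acc=0x9AC1E5 -> emit 9A C1 E5, reset; bytes_emitted=6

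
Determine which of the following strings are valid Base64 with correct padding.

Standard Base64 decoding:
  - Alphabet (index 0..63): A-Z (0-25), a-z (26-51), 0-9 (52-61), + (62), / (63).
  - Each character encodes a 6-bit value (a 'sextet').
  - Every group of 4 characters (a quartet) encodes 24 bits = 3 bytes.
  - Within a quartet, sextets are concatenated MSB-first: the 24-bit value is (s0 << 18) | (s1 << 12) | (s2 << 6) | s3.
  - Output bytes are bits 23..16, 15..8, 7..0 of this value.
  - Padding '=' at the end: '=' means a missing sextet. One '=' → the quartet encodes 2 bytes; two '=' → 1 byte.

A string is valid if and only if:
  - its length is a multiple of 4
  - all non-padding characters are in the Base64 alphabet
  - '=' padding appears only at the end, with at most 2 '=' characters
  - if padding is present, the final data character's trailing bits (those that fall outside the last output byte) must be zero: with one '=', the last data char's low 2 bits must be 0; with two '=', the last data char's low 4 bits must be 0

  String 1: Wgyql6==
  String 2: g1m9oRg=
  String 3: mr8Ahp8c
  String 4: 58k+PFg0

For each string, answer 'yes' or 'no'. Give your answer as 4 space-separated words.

String 1: 'Wgyql6==' → invalid (bad trailing bits)
String 2: 'g1m9oRg=' → valid
String 3: 'mr8Ahp8c' → valid
String 4: '58k+PFg0' → valid

Answer: no yes yes yes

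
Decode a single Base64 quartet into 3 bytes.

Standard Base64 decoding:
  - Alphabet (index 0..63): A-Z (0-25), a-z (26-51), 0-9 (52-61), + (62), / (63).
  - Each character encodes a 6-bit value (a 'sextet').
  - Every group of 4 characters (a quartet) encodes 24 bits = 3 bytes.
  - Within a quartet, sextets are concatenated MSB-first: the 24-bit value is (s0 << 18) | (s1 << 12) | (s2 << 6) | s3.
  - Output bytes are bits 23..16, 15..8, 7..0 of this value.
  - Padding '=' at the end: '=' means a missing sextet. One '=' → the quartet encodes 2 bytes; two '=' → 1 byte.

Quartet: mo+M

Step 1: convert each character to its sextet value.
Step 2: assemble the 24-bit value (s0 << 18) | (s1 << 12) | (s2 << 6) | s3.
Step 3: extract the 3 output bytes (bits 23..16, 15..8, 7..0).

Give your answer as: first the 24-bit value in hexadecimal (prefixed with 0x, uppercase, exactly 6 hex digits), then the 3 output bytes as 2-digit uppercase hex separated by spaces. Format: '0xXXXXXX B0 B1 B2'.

Sextets: m=38, o=40, +=62, M=12
24-bit: (38<<18) | (40<<12) | (62<<6) | 12
      = 0x980000 | 0x028000 | 0x000F80 | 0x00000C
      = 0x9A8F8C
Bytes: (v>>16)&0xFF=9A, (v>>8)&0xFF=8F, v&0xFF=8C

Answer: 0x9A8F8C 9A 8F 8C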